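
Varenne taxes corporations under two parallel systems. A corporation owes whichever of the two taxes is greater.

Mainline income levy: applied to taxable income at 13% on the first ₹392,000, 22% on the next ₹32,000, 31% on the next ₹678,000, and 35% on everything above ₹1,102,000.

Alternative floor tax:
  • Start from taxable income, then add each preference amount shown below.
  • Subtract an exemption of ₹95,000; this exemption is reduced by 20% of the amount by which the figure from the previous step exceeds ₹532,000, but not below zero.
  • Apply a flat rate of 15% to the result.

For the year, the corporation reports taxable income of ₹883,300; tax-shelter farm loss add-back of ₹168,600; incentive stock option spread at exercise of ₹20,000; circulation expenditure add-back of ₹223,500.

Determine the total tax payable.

₹200,383

Mainline income levy:
  ₹392,000 × 13% = ₹50,960
  ₹32,000 × 22% = ₹7,040
  ₹459,300 × 31% = ₹142,383
  → ₹200,383

Alternative floor tax:
  Adjusted income: ₹883,300 + ₹168,600 + ₹20,000 + ₹223,500 = ₹1,295,400
  Exemption: 20% × (₹1,295,400 − ₹532,000) = ₹152,680 ≥ ₹95,000, so the exemption is fully phased out
  Base: ₹1,295,400 − ₹0 = ₹1,295,400
  ₹1,295,400 × 15% = ₹194,310

₹200,383 > ₹194,310, so the mainline income levy governs.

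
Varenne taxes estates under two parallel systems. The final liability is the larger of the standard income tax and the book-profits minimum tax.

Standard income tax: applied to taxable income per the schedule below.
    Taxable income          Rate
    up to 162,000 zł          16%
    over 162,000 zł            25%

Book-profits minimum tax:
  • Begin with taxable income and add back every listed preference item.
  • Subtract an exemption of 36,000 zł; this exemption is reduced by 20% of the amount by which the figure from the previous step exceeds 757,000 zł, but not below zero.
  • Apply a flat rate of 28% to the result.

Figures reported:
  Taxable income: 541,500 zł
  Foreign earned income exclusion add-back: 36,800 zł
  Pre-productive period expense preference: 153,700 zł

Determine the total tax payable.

Standard income tax:
  162,000 zł × 16% = 25,920 zł
  379,500 zł × 25% = 94,875 zł
  → 120,795 zł

Book-profits minimum tax:
  Adjusted income: 541,500 zł + 36,800 zł + 153,700 zł = 732,000 zł
  Exemption: 732,000 zł ≤ 757,000 zł, so full 36,000 zł applies
  Base: 732,000 zł − 36,000 zł = 696,000 zł
  696,000 zł × 28% = 194,880 zł

194,880 zł > 120,795 zł, so the book-profits minimum tax is the binding amount.

194,880 zł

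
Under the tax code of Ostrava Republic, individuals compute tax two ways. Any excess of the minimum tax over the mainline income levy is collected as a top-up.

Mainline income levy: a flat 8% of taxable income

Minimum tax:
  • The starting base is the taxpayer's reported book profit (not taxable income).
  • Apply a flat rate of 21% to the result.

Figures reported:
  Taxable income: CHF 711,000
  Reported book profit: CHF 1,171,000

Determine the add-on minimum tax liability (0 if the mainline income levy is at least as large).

CHF 189,030

Mainline income levy:
  CHF 711,000 × 8% = CHF 56,880

Minimum tax:
  Base (reported book profit): CHF 1,171,000
  CHF 1,171,000 × 21% = CHF 245,910

Excess of minimum tax over mainline income levy: CHF 245,910 − CHF 56,880 = CHF 189,030.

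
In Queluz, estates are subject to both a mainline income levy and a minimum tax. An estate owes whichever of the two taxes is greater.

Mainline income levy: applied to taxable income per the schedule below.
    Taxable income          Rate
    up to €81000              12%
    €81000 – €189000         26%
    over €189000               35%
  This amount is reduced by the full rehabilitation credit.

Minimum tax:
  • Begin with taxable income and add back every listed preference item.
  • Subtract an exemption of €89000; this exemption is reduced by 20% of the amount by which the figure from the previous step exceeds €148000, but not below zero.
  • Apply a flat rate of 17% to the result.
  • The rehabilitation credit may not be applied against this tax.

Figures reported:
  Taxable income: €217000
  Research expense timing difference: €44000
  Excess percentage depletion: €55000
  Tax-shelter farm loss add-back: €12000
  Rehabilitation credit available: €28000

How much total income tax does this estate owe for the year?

€46750

Minimum tax:
  Adjusted income: €217000 + €44000 + €55000 + €12000 = €328000
  Exemption: €89000 − 20% × (€328000 − €148000) = €89000 − €36000 = €53000
  Base: €328000 − €53000 = €275000
  €275000 × 17% = €46750

Mainline income levy:
  €81000 × 12% = €9720
  €108000 × 26% = €28080
  €28000 × 35% = €9800
  → €47600
  Less rehabilitation credit €28000 → €19600

€46750 > €19600, so the minimum tax is the binding amount.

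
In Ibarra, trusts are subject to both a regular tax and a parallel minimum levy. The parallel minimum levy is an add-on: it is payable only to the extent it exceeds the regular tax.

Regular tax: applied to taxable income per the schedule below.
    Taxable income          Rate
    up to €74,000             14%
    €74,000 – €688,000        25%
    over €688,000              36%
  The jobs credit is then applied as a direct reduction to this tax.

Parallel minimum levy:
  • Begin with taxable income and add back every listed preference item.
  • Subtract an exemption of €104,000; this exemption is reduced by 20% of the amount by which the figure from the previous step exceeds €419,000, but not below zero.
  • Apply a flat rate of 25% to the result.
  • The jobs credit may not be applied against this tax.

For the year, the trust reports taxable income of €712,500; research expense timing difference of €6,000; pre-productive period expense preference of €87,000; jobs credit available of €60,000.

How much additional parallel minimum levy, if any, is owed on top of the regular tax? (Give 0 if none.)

Parallel minimum levy:
  Adjusted income: €712,500 + €6,000 + €87,000 = €805,500
  Exemption: €104,000 − 20% × (€805,500 − €419,000) = €104,000 − €77,300 = €26,700
  Base: €805,500 − €26,700 = €778,800
  €778,800 × 25% = €194,700

Regular tax:
  €74,000 × 14% = €10,360
  €614,000 × 25% = €153,500
  €24,500 × 36% = €8,820
  → €172,680
  Less jobs credit €60,000 → €112,680

Excess of parallel minimum levy over regular tax: €194,700 − €112,680 = €82,020.

€82,020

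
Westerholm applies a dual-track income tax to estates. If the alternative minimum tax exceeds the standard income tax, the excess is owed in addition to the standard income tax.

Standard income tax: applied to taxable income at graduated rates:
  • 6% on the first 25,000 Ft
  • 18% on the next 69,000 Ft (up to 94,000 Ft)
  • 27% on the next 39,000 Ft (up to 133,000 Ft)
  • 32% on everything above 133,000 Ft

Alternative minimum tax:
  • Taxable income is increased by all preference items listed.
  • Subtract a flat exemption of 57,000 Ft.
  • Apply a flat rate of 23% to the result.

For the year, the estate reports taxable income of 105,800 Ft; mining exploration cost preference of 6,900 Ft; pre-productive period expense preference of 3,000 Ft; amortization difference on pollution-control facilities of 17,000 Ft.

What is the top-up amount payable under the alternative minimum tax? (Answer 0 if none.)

Alternative minimum tax:
  Adjusted income: 105,800 Ft + 6,900 Ft + 3,000 Ft + 17,000 Ft = 132,700 Ft
  Less exemption 57,000 Ft → base 75,700 Ft
  75,700 Ft × 23% = 17,411 Ft

Standard income tax:
  25,000 Ft × 6% = 1,500 Ft
  69,000 Ft × 18% = 12,420 Ft
  11,800 Ft × 27% = 3,186 Ft
  → 17,106 Ft

Excess of alternative minimum tax over standard income tax: 17,411 Ft − 17,106 Ft = 305 Ft.

305 Ft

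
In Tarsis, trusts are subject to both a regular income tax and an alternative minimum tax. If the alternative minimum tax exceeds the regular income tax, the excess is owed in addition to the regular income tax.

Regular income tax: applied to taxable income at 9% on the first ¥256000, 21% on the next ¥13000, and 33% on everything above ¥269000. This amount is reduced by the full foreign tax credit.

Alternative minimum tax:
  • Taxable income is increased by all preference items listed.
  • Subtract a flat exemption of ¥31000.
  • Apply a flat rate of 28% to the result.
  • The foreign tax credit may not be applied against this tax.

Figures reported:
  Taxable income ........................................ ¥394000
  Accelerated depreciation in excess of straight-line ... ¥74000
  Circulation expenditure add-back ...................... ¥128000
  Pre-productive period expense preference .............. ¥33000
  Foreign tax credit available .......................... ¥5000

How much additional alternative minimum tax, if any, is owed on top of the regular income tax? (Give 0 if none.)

¥105420

Alternative minimum tax:
  Adjusted income: ¥394000 + ¥74000 + ¥128000 + ¥33000 = ¥629000
  Less exemption ¥31000 → base ¥598000
  ¥598000 × 28% = ¥167440

Regular income tax:
  ¥256000 × 9% = ¥23040
  ¥13000 × 21% = ¥2730
  ¥125000 × 33% = ¥41250
  → ¥67020
  Less foreign tax credit ¥5000 → ¥62020

Excess of alternative minimum tax over regular income tax: ¥167440 − ¥62020 = ¥105420.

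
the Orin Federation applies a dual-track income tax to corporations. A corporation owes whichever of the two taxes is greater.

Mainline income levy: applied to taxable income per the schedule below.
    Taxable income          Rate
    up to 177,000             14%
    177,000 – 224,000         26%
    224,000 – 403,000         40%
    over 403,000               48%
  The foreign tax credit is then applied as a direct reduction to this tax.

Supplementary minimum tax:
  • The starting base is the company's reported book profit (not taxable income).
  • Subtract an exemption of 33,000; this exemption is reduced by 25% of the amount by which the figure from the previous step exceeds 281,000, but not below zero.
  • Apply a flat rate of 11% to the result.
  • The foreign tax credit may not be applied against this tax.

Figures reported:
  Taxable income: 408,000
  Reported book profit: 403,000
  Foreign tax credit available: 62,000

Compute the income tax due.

49,000

Supplementary minimum tax:
  Base (reported book profit): 403,000
  Exemption: 33,000 − 25% × (403,000 − 281,000) = 33,000 − 30,500 = 2,500
  Base: 403,000 − 2,500 = 400,500
  400,500 × 11% = 44,055

Mainline income levy:
  177,000 × 14% = 24,780
  47,000 × 26% = 12,220
  179,000 × 40% = 71,600
  5,000 × 48% = 2,400
  → 111,000
  Less foreign tax credit 62,000 → 49,000

49,000 > 44,055, so the mainline income levy governs.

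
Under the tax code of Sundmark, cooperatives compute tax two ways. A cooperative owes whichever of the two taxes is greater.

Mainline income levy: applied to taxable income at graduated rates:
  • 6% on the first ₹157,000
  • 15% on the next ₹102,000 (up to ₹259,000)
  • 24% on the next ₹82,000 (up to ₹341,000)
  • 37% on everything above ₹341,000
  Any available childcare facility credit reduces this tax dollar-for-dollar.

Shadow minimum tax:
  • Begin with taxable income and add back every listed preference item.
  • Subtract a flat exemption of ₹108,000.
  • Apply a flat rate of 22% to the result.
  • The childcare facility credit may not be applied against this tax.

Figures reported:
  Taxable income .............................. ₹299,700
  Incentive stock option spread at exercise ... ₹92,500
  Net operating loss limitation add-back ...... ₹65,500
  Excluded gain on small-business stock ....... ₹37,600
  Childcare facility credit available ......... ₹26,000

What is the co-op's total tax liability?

₹85,206

Mainline income levy:
  ₹157,000 × 6% = ₹9,420
  ₹102,000 × 15% = ₹15,300
  ₹40,700 × 24% = ₹9,768
  → ₹34,488
  Less childcare facility credit ₹26,000 → ₹8,488

Shadow minimum tax:
  Adjusted income: ₹299,700 + ₹92,500 + ₹65,500 + ₹37,600 = ₹495,300
  Less exemption ₹108,000 → base ₹387,300
  ₹387,300 × 22% = ₹85,206

₹85,206 > ₹8,488, so the shadow minimum tax is the binding amount.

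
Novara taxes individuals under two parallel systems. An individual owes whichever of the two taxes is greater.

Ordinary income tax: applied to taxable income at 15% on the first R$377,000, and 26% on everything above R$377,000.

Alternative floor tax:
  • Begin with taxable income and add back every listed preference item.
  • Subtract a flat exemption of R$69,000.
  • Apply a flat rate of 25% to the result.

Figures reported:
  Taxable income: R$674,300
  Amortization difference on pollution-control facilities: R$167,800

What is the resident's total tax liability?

Alternative floor tax:
  Adjusted income: R$674,300 + R$167,800 = R$842,100
  Less exemption R$69,000 → base R$773,100
  R$773,100 × 25% = R$193,275

Ordinary income tax:
  R$377,000 × 15% = R$56,550
  R$297,300 × 26% = R$77,298
  → R$133,848

R$193,275 > R$133,848, so the alternative floor tax is the binding amount.

R$193,275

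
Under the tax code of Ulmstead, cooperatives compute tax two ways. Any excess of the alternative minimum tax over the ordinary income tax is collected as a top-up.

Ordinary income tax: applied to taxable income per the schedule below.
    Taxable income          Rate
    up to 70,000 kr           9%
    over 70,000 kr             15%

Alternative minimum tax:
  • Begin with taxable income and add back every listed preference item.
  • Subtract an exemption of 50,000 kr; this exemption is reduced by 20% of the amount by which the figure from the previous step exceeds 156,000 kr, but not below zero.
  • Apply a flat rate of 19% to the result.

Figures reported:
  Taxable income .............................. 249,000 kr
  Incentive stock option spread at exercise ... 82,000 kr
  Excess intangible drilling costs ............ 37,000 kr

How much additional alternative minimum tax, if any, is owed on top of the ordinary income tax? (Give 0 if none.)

35,326 kr

Ordinary income tax:
  70,000 kr × 9% = 6,300 kr
  179,000 kr × 15% = 26,850 kr
  → 33,150 kr

Alternative minimum tax:
  Adjusted income: 249,000 kr + 82,000 kr + 37,000 kr = 368,000 kr
  Exemption: 50,000 kr − 20% × (368,000 kr − 156,000 kr) = 50,000 kr − 42,400 kr = 7,600 kr
  Base: 368,000 kr − 7,600 kr = 360,400 kr
  360,400 kr × 19% = 68,476 kr

Excess of alternative minimum tax over ordinary income tax: 68,476 kr − 33,150 kr = 35,326 kr.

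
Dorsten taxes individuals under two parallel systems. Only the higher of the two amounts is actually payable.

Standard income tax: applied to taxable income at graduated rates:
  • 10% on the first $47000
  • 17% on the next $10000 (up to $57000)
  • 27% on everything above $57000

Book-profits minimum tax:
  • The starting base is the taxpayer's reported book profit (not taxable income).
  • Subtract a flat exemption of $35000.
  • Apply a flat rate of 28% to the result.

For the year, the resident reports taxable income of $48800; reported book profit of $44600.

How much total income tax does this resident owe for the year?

Book-profits minimum tax:
  Base (reported book profit): $44600
  Less exemption $35000 → base $9600
  $9600 × 28% = $2688

Standard income tax:
  $47000 × 10% = $4700
  $1800 × 17% = $306
  → $5006

$5006 > $2688, so the standard income tax governs.

$5006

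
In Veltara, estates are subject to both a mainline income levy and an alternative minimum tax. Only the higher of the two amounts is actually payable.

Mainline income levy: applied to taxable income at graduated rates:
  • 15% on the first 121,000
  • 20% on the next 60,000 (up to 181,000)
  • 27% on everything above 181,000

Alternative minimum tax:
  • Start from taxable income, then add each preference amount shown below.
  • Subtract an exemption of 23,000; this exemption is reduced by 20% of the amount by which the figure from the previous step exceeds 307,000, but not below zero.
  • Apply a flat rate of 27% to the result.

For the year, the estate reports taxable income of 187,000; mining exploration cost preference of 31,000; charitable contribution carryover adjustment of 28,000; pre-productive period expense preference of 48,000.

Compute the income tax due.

73,170

Alternative minimum tax:
  Adjusted income: 187,000 + 31,000 + 28,000 + 48,000 = 294,000
  Exemption: 294,000 ≤ 307,000, so full 23,000 applies
  Base: 294,000 − 23,000 = 271,000
  271,000 × 27% = 73,170

Mainline income levy:
  121,000 × 15% = 18,150
  60,000 × 20% = 12,000
  6,000 × 27% = 1,620
  → 31,770

73,170 > 31,770, so the alternative minimum tax is the binding amount.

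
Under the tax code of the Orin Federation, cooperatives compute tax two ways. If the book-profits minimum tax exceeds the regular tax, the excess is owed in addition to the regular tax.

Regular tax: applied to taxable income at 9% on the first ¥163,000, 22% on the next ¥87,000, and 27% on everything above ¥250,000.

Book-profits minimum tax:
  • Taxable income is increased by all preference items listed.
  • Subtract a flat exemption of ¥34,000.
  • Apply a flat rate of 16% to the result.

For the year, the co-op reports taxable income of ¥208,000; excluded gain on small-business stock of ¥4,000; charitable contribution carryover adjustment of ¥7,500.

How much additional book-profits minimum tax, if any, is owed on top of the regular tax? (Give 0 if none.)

¥5,110

Book-profits minimum tax:
  Adjusted income: ¥208,000 + ¥4,000 + ¥7,500 = ¥219,500
  Less exemption ¥34,000 → base ¥185,500
  ¥185,500 × 16% = ¥29,680

Regular tax:
  ¥163,000 × 9% = ¥14,670
  ¥45,000 × 22% = ¥9,900
  → ¥24,570

Excess of book-profits minimum tax over regular tax: ¥29,680 − ¥24,570 = ¥5,110.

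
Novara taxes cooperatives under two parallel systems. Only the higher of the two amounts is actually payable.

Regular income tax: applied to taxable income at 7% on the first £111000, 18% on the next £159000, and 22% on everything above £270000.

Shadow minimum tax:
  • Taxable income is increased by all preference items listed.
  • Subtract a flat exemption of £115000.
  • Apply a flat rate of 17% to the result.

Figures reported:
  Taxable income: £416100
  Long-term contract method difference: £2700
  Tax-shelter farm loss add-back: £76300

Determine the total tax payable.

£68532

Regular income tax:
  £111000 × 7% = £7770
  £159000 × 18% = £28620
  £146100 × 22% = £32142
  → £68532

Shadow minimum tax:
  Adjusted income: £416100 + £2700 + £76300 = £495100
  Less exemption £115000 → base £380100
  £380100 × 17% = £64617

£68532 > £64617, so the regular income tax governs.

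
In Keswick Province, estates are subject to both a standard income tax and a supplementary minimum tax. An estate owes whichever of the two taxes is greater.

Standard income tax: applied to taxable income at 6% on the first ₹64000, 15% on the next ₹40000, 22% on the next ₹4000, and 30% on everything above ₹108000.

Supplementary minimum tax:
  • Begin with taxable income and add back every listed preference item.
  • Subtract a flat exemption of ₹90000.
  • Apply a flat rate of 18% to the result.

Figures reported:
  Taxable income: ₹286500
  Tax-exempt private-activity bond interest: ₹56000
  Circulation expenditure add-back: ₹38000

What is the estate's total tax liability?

₹64270

Supplementary minimum tax:
  Adjusted income: ₹286500 + ₹56000 + ₹38000 = ₹380500
  Less exemption ₹90000 → base ₹290500
  ₹290500 × 18% = ₹52290

Standard income tax:
  ₹64000 × 6% = ₹3840
  ₹40000 × 15% = ₹6000
  ₹4000 × 22% = ₹880
  ₹178500 × 30% = ₹53550
  → ₹64270

₹64270 > ₹52290, so the standard income tax governs.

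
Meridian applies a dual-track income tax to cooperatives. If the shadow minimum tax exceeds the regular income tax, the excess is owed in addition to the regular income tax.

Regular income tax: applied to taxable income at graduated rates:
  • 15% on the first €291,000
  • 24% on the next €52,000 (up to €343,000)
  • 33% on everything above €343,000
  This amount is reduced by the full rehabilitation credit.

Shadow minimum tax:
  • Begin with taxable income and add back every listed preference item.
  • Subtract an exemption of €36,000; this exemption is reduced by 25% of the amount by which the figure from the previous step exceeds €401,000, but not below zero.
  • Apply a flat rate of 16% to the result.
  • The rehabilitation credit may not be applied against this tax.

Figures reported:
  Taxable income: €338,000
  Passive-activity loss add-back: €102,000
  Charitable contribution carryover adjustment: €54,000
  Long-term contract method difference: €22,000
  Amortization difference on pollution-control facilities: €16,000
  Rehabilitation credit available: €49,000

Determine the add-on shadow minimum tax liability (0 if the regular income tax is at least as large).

€78,670

Regular income tax:
  €291,000 × 15% = €43,650
  €47,000 × 24% = €11,280
  → €54,930
  Less rehabilitation credit €49,000 → €5,930

Shadow minimum tax:
  Adjusted income: €338,000 + €102,000 + €54,000 + €22,000 + €16,000 = €532,000
  Exemption: €36,000 − 25% × (€532,000 − €401,000) = €36,000 − €32,750 = €3,250
  Base: €532,000 − €3,250 = €528,750
  €528,750 × 16% = €84,600

Excess of shadow minimum tax over regular income tax: €84,600 − €5,930 = €78,670.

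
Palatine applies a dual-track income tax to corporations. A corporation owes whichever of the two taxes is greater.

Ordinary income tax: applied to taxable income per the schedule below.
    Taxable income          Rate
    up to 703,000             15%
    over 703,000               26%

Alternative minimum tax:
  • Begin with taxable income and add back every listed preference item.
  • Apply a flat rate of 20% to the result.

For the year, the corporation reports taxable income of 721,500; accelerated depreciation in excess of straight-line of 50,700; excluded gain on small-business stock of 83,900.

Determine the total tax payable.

Alternative minimum tax:
  Adjusted income: 721,500 + 50,700 + 83,900 = 856,100
  856,100 × 20% = 171,220

Ordinary income tax:
  703,000 × 15% = 105,450
  18,500 × 26% = 4,810
  → 110,260

171,220 > 110,260, so the alternative minimum tax is the binding amount.

171,220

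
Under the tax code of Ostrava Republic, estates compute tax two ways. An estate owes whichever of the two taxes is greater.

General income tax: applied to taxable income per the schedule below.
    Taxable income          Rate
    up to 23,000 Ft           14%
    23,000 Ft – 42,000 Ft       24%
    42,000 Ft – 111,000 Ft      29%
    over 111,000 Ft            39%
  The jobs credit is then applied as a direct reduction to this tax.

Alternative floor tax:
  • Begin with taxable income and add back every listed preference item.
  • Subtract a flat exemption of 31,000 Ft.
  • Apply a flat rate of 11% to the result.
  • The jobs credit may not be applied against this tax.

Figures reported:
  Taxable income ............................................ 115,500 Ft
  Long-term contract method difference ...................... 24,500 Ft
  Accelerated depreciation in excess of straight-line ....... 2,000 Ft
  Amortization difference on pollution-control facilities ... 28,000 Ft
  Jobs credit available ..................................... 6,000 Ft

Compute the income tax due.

23,545 Ft

General income tax:
  23,000 Ft × 14% = 3,220 Ft
  19,000 Ft × 24% = 4,560 Ft
  69,000 Ft × 29% = 20,010 Ft
  4,500 Ft × 39% = 1,755 Ft
  → 29,545 Ft
  Less jobs credit 6,000 Ft → 23,545 Ft

Alternative floor tax:
  Adjusted income: 115,500 Ft + 24,500 Ft + 2,000 Ft + 28,000 Ft = 170,000 Ft
  Less exemption 31,000 Ft → base 139,000 Ft
  139,000 Ft × 11% = 15,290 Ft

23,545 Ft > 15,290 Ft, so the general income tax governs.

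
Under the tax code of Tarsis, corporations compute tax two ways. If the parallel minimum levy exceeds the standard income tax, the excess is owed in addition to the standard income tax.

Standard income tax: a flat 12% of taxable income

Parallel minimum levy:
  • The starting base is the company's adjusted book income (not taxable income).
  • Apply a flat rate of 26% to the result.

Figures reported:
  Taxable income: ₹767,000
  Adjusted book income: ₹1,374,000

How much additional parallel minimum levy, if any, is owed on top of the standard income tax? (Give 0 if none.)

Standard income tax:
  ₹767,000 × 12% = ₹92,040

Parallel minimum levy:
  Base (adjusted book income): ₹1,374,000
  ₹1,374,000 × 26% = ₹357,240

Excess of parallel minimum levy over standard income tax: ₹357,240 − ₹92,040 = ₹265,200.

₹265,200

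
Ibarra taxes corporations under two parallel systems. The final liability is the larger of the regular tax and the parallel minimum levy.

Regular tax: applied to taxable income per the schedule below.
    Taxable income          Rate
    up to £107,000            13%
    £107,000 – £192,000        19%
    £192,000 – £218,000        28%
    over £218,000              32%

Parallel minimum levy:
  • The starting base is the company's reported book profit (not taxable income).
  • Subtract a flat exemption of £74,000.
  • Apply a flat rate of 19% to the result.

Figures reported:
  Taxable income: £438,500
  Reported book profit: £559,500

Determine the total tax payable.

£107,900

Regular tax:
  £107,000 × 13% = £13,910
  £85,000 × 19% = £16,150
  £26,000 × 28% = £7,280
  £220,500 × 32% = £70,560
  → £107,900

Parallel minimum levy:
  Base (reported book profit): £559,500
  Less exemption £74,000 → base £485,500
  £485,500 × 19% = £92,245

£107,900 > £92,245, so the regular tax governs.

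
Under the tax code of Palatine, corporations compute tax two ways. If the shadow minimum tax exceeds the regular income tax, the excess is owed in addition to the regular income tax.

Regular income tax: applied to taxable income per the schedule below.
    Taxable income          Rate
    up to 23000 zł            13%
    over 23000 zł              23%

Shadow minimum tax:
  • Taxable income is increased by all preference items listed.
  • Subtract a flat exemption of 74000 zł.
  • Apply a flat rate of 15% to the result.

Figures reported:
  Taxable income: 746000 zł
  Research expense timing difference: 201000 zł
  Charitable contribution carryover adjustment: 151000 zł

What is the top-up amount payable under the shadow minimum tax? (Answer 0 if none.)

0 zł

Regular income tax:
  23000 zł × 13% = 2990 zł
  723000 zł × 23% = 166290 zł
  → 169280 zł

Shadow minimum tax:
  Adjusted income: 746000 zł + 201000 zł + 151000 zł = 1098000 zł
  Less exemption 74000 zł → base 1024000 zł
  1024000 zł × 15% = 153600 zł

153600 zł ≤ 169280 zł, so no add-on is due.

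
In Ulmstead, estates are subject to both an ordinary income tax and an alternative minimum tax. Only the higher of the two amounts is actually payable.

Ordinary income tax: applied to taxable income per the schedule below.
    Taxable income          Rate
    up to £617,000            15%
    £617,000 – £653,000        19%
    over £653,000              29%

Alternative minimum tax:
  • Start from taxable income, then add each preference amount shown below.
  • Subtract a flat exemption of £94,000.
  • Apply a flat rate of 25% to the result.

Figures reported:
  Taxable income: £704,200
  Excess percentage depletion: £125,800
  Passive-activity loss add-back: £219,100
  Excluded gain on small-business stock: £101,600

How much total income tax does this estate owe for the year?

£264,175

Alternative minimum tax:
  Adjusted income: £704,200 + £125,800 + £219,100 + £101,600 = £1,150,700
  Less exemption £94,000 → base £1,056,700
  £1,056,700 × 25% = £264,175

Ordinary income tax:
  £617,000 × 15% = £92,550
  £36,000 × 19% = £6,840
  £51,200 × 29% = £14,848
  → £114,238

£264,175 > £114,238, so the alternative minimum tax is the binding amount.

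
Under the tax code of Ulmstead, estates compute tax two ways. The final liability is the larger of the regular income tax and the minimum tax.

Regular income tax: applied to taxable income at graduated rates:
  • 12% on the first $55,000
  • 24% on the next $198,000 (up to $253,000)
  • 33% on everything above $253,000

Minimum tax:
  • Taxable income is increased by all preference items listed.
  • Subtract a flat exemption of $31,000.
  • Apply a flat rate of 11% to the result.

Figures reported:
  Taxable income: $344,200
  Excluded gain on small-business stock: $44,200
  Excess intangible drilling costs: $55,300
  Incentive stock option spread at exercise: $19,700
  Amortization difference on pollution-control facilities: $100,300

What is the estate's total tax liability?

$84,216

Regular income tax:
  $55,000 × 12% = $6,600
  $198,000 × 24% = $47,520
  $91,200 × 33% = $30,096
  → $84,216

Minimum tax:
  Adjusted income: $344,200 + $44,200 + $55,300 + $19,700 + $100,300 = $563,700
  Less exemption $31,000 → base $532,700
  $532,700 × 11% = $58,597

$84,216 > $58,597, so the regular income tax governs.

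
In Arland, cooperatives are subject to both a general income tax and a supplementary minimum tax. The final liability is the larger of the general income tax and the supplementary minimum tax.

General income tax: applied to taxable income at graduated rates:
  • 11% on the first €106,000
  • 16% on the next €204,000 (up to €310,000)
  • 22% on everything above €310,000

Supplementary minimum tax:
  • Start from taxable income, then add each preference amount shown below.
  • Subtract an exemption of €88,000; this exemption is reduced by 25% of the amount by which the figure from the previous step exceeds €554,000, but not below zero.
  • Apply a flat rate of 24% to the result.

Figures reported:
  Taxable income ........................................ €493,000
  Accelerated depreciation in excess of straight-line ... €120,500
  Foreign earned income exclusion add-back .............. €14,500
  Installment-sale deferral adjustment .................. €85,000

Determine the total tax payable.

General income tax:
  €106,000 × 11% = €11,660
  €204,000 × 16% = €32,640
  €183,000 × 22% = €40,260
  → €84,560

Supplementary minimum tax:
  Adjusted income: €493,000 + €120,500 + €14,500 + €85,000 = €713,000
  Exemption: €88,000 − 25% × (€713,000 − €554,000) = €88,000 − €39,750 = €48,250
  Base: €713,000 − €48,250 = €664,750
  €664,750 × 24% = €159,540

€159,540 > €84,560, so the supplementary minimum tax is the binding amount.

€159,540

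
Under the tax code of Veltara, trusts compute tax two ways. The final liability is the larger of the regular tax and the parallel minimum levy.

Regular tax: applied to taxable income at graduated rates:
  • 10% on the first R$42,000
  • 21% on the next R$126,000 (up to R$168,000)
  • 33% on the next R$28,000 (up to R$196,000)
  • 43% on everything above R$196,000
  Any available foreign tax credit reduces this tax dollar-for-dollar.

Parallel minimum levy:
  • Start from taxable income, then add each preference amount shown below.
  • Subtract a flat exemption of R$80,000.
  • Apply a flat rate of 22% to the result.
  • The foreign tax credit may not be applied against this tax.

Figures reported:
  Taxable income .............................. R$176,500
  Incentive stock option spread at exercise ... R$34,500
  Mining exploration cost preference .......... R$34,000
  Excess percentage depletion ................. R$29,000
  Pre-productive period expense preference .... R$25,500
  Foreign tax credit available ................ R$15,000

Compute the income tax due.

R$48,290

Regular tax:
  R$42,000 × 10% = R$4,200
  R$126,000 × 21% = R$26,460
  R$8,500 × 33% = R$2,805
  → R$33,465
  Less foreign tax credit R$15,000 → R$18,465

Parallel minimum levy:
  Adjusted income: R$176,500 + R$34,500 + R$34,000 + R$29,000 + R$25,500 = R$299,500
  Less exemption R$80,000 → base R$219,500
  R$219,500 × 22% = R$48,290

R$48,290 > R$18,465, so the parallel minimum levy is the binding amount.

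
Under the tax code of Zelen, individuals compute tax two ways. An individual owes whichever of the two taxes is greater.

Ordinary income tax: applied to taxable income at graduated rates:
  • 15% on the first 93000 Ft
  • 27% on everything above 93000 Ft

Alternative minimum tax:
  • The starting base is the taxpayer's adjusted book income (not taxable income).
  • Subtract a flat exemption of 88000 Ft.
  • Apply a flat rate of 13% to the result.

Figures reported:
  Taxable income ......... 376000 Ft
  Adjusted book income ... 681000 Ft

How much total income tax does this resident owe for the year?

Alternative minimum tax:
  Base (adjusted book income): 681000 Ft
  Less exemption 88000 Ft → base 593000 Ft
  593000 Ft × 13% = 77090 Ft

Ordinary income tax:
  93000 Ft × 15% = 13950 Ft
  283000 Ft × 27% = 76410 Ft
  → 90360 Ft

90360 Ft > 77090 Ft, so the ordinary income tax governs.

90360 Ft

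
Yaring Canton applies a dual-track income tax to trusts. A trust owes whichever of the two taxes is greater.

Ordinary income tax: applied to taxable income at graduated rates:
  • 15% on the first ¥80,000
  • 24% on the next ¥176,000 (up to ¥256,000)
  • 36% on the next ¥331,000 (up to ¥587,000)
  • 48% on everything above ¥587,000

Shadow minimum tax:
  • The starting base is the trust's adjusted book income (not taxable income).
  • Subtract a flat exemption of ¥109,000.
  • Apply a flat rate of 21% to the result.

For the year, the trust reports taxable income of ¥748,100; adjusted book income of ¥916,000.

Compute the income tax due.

¥250,728

Shadow minimum tax:
  Base (adjusted book income): ¥916,000
  Less exemption ¥109,000 → base ¥807,000
  ¥807,000 × 21% = ¥169,470

Ordinary income tax:
  ¥80,000 × 15% = ¥12,000
  ¥176,000 × 24% = ¥42,240
  ¥331,000 × 36% = ¥119,160
  ¥161,100 × 48% = ¥77,328
  → ¥250,728

¥250,728 > ¥169,470, so the ordinary income tax governs.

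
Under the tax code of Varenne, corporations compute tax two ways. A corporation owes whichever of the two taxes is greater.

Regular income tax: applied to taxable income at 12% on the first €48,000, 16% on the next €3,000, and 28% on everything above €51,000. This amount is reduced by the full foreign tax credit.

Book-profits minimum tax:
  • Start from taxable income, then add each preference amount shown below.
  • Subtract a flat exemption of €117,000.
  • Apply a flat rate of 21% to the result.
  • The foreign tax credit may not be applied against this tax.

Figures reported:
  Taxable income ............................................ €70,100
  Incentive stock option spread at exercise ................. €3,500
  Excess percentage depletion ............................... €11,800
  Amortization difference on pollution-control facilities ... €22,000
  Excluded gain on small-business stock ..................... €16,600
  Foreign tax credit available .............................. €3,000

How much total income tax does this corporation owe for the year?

€8,588

Book-profits minimum tax:
  Adjusted income: €70,100 + €3,500 + €11,800 + €22,000 + €16,600 = €124,000
  Less exemption €117,000 → base €7,000
  €7,000 × 21% = €1,470

Regular income tax:
  €48,000 × 12% = €5,760
  €3,000 × 16% = €480
  €19,100 × 28% = €5,348
  → €11,588
  Less foreign tax credit €3,000 → €8,588

€8,588 > €1,470, so the regular income tax governs.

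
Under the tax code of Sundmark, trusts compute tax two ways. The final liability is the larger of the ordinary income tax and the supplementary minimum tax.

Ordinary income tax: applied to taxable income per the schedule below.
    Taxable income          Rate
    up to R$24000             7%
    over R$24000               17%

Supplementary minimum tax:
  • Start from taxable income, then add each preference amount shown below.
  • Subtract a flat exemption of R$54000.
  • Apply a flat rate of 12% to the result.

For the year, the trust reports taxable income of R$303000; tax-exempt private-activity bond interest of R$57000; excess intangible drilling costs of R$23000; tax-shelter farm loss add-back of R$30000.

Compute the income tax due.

Ordinary income tax:
  R$24000 × 7% = R$1680
  R$279000 × 17% = R$47430
  → R$49110

Supplementary minimum tax:
  Adjusted income: R$303000 + R$57000 + R$23000 + R$30000 = R$413000
  Less exemption R$54000 → base R$359000
  R$359000 × 12% = R$43080

R$49110 > R$43080, so the ordinary income tax governs.

R$49110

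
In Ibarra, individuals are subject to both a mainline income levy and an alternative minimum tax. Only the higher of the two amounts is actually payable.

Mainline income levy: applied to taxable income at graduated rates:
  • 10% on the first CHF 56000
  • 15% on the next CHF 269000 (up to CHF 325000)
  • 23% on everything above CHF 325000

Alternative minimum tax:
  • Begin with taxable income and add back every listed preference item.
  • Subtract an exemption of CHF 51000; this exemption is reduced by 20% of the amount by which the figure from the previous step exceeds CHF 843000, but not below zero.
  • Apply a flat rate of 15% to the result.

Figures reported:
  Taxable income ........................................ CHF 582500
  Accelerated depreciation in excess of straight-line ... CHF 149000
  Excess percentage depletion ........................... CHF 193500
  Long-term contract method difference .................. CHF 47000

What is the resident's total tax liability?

CHF 142020

Alternative minimum tax:
  Adjusted income: CHF 582500 + CHF 149000 + CHF 193500 + CHF 47000 = CHF 972000
  Exemption: CHF 51000 − 20% × (CHF 972000 − CHF 843000) = CHF 51000 − CHF 25800 = CHF 25200
  Base: CHF 972000 − CHF 25200 = CHF 946800
  CHF 946800 × 15% = CHF 142020

Mainline income levy:
  CHF 56000 × 10% = CHF 5600
  CHF 269000 × 15% = CHF 40350
  CHF 257500 × 23% = CHF 59225
  → CHF 105175

CHF 142020 > CHF 105175, so the alternative minimum tax is the binding amount.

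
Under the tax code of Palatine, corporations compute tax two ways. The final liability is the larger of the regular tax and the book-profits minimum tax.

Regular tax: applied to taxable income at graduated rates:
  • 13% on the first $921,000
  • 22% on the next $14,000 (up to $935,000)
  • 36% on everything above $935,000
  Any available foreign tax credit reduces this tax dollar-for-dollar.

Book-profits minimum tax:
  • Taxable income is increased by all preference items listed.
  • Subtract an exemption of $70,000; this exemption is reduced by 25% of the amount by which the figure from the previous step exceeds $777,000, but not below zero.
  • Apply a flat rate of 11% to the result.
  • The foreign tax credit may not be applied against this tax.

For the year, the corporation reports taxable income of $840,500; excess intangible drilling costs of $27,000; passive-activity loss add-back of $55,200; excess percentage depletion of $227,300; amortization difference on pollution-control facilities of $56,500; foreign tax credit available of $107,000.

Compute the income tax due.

$132,715

Regular tax:
  $840,500 × 13% = $109,265
  Less foreign tax credit $107,000 → $2,265

Book-profits minimum tax:
  Adjusted income: $840,500 + $27,000 + $55,200 + $227,300 + $56,500 = $1,206,500
  Exemption: 25% × ($1,206,500 − $777,000) = $107,375 ≥ $70,000, so the exemption is fully phased out
  Base: $1,206,500 − $0 = $1,206,500
  $1,206,500 × 11% = $132,715

$132,715 > $2,265, so the book-profits minimum tax is the binding amount.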